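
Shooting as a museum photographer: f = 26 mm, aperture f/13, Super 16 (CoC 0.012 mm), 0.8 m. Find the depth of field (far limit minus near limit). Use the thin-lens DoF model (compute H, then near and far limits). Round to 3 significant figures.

295 mm

Hyperfocal distance H = f²/(N·c) + f = 26²/(13 × 0.012) + 26 = 676/0.156 + 26 ≈ 4359.3 mm ≈ 4.359 m.
Near limit Dn = s·(H − f)/(H + s − 2f) = 800 × (4359.3 − 26) / (4359.3 + 800 − 2 × 26) = 800 × 4333.3 / 5107.3 ≈ 678.76 mm.
Far limit Df = s·(H − f)/(H − s) = 800 × (4359.3 − 26) / (4359.3 − 800) = 800 × 4333.3 / 3559.3 ≈ 973.97 mm.
Depth of field = Df − Dn = 973.97 − 678.76 ≈ 295.21 mm.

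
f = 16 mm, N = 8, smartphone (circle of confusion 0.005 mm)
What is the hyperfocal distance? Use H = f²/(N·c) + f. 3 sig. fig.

Hyperfocal distance H = f²/(N·c) + f = 16²/(8 × 0.005) + 16 = 256/0.04 + 16 ≈ 6416.0 mm ≈ 6.42 m.

6.42 m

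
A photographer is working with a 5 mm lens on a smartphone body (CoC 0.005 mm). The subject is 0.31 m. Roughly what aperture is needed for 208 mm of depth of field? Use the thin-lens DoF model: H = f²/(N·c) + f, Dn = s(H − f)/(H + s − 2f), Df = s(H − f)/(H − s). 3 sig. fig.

f/4.99

Write h = H − f = f²/(N·c). The thin-lens limits are Dn = s·h/(h + (s−f)) and Df = s·h/(h − (s−f)), so DoF = Df − Dn = 2·s·(s−f)·h / (h² − (s−f)²).
That is a quadratic in h: DoF·h² − 2·s·(s−f)·h − DoF·(s−f)² = 0 ⇒ h = (s−f)·(s + √(s² + DoF²)) / DoF = 305 × (310 + √(310² + 208²)) / 208 = 305 × (310 + 373.315) / 208 ≈ 1002.0 mm.
Then N = f²/(c·h) = 5² / (0.005 × 1002.0) = 25 / 5.0099 ≈ 4.99.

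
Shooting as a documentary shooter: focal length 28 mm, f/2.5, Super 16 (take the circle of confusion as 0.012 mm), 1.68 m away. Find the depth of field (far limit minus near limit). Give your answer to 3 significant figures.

Hyperfocal distance H = f²/(N·c) + f = 28²/(2.5 × 0.012) + 28 = 784/0.03 + 28 ≈ 26161.3 mm ≈ 26.16 m.
Near limit Dn = s·(H − f)/(H + s − 2f) = 1680 × (26161.3 − 28) / (26161.3 + 1680 − 2 × 28) = 1680 × 26133.3 / 27785.3 ≈ 1580.11 mm.
Far limit Df = s·(H − f)/(H − s) = 1680 × (26161.3 − 28) / (26161.3 − 1680) = 1680 × 26133.3 / 24481.3 ≈ 1793.37 mm.
Depth of field = Df − Dn = 1793.37 − 1580.11 ≈ 213.26 mm.

213 mm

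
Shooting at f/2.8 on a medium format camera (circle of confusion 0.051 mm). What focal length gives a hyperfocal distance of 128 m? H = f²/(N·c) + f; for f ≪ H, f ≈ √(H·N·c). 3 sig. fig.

135 mm

From H = f²/(N·c) + f, with f ≪ H: f ≈ √(H·N·c) = √(128000 × 2.8 × 0.051) = √18278 ≈ 135.2 mm.
The +f correction barely moves this — solving exactly, f² + N·c·f − N·c·H = 0 ⇒ f = (−N·c + √((N·c)² + 4·N·c·H))/2 = (−0.1428 + √73114)/2 ≈ 135.13 mm, so f ≈ 135 mm.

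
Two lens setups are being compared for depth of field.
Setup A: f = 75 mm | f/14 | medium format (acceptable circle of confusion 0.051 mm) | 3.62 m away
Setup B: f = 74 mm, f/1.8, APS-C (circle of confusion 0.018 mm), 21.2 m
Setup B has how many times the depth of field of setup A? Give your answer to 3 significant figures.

1.32

Setup A: H = 75²/(14×0.051) + 75 ≈ 7953.2 mm; DoF = Df − Dn = 6581.6 − 2496.6 ≈ 4085.0 mm.
Setup B: H = 74²/(1.8×0.018) + 74 ≈ 169086.3 mm; DoF = Df − Dn = 24228.5 − 18844.5 ≈ 5384.0 mm.
Ratio = 5384.0 / 4085.0 ≈ 1.32.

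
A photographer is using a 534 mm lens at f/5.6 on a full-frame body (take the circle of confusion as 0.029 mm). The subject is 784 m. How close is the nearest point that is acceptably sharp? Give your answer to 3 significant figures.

542 m

Hyperfocal distance H = f²/(N·c) + f = 534²/(5.6 × 0.029) + 534 = 285156/0.1624 + 534 ≈ 1756420.7 mm ≈ 1756 m.
Near limit Dn = s·(H − f)/(H + s − 2f) = 784000 × (1756420.7 − 534) / (1756420.7 + 784000 − 2 × 534) = 784000 × 1755886.7 / 2539352.7 ≈ 542113 mm ≈ 542 m.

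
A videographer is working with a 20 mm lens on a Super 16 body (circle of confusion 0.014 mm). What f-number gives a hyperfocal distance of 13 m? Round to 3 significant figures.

Rearrange H = f²/(N·c) + f for N: N = f² / ((H − f)·c).
N = 20² / ((13000 − 20) × 0.014) = 400 / 181.7 ≈ 2.20.

f/2.20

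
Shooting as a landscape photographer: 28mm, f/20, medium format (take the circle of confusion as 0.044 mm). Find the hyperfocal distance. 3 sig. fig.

Hyperfocal distance H = f²/(N·c) + f = 28²/(20 × 0.044) + 28 = 784/0.88 + 28 ≈ 918.9 mm ≈ 0.919 m.

0.919 m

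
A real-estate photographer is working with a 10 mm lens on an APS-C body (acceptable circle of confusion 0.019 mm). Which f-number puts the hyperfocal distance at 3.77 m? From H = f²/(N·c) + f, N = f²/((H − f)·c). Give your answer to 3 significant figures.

f/1.40

Rearrange H = f²/(N·c) + f for N: N = f² / ((H − f)·c).
N = 10² / ((3770 − 10) × 0.019) = 100 / 71.44 ≈ 1.40.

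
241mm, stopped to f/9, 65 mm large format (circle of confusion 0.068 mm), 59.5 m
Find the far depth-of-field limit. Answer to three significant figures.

158 m

Hyperfocal distance H = f²/(N·c) + f = 241²/(9 × 0.068) + 241 = 58081/0.612 + 241 ≈ 95144.6 mm ≈ 95.14 m.
Far limit Df = s·(H − f)/(H − s) = 59500 × (95144.6 − 241) / (95144.6 − 59500) = 59500 × 94903.6 / 35644.6 ≈ 158419 mm ≈ 158 m.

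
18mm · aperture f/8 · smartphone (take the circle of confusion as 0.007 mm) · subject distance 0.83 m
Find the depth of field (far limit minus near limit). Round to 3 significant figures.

Hyperfocal distance H = f²/(N·c) + f = 18²/(8 × 0.007) + 18 = 324/0.056 + 18 ≈ 5803.7 mm ≈ 5.804 m.
Near limit Dn = s·(H − f)/(H + s − 2f) = 830 × (5803.7 − 18) / (5803.7 + 830 − 2 × 18) = 830 × 5785.7 / 6597.7 ≈ 727.85 mm.
Far limit Df = s·(H − f)/(H − s) = 830 × (5803.7 − 18) / (5803.7 − 830) = 830 × 5785.7 / 4973.7 ≈ 965.50 mm.
Depth of field = Df − Dn = 965.50 − 727.85 ≈ 237.65 mm.

238 mm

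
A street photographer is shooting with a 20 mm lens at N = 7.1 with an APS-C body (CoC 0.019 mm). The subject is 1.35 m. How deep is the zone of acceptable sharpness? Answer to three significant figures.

Hyperfocal distance H = f²/(N·c) + f = 20²/(7.1 × 0.019) + 20 = 400/0.1349 + 20 ≈ 2985.2 mm ≈ 2.985 m.
Near limit Dn = s·(H − f)/(H + s − 2f) = 1350 × (2985.2 − 20) / (2985.2 + 1350 − 2 × 20) = 1350 × 2965.2 / 4295.2 ≈ 932.0 mm.
Far limit Df = s·(H − f)/(H − s) = 1350 × (2985.2 − 20) / (2985.2 − 1350) = 1350 × 2965.2 / 1635.2 ≈ 2448.1 mm.
Depth of field = Df − Dn = 2448.1 − 932.0 ≈ 1516.1 mm ≈ 1.52 m.

1.52 m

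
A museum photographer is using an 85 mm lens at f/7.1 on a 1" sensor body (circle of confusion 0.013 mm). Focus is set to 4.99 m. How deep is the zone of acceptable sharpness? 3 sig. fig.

Hyperfocal distance H = f²/(N·c) + f = 85²/(7.1 × 0.013) + 85 = 7225/0.0923 + 85 ≈ 78362.4 mm ≈ 78.36 m.
Near limit Dn = s·(H − f)/(H + s − 2f) = 4990 × (78362.4 − 85) / (78362.4 + 4990 − 2 × 85) = 4990 × 78277.4 / 83182.4 ≈ 4695.76 mm.
Far limit Df = s·(H − f)/(H − s) = 4990 × (78362.4 − 85) / (78362.4 − 4990) = 4990 × 78277.4 / 73372.4 ≈ 5323.59 mm.
Depth of field = Df − Dn = 5323.59 − 4695.76 ≈ 627.83 mm ≈ 0.628 m.

0.628 m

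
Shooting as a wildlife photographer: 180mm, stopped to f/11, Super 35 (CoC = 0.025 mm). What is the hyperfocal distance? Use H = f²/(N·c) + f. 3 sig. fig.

Hyperfocal distance H = f²/(N·c) + f = 180²/(11 × 0.025) + 180 = 32400/0.275 + 180 ≈ 117998.2 mm ≈ 118 m.

118 m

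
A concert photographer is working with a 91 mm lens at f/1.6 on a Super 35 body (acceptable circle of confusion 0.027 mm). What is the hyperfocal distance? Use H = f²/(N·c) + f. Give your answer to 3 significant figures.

192 m

Hyperfocal distance H = f²/(N·c) + f = 91²/(1.6 × 0.027) + 91 = 8281/0.0432 + 91 ≈ 191780.8 mm ≈ 192 m.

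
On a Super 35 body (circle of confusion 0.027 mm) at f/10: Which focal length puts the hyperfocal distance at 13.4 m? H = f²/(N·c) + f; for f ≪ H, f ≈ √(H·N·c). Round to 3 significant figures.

From H = f²/(N·c) + f, with f ≪ H: f ≈ √(H·N·c) = √(13400 × 10 × 0.027) = √3618.0 ≈ 60.15 mm.
Exact: f² + N·c·f − N·c·H = 0 ⇒ f = (−N·c + √((N·c)² + 4·N·c·H))/2 = (−0.27 + √14472)/2 ≈ 60.015 mm ≈ 60.0 mm.

60.0 mm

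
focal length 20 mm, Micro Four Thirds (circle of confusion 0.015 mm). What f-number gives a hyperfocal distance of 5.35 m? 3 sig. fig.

Rearrange H = f²/(N·c) + f for N: N = f² / ((H − f)·c).
N = 20² / ((5350 − 20) × 0.015) = 400 / 79.95 ≈ 5.

f/5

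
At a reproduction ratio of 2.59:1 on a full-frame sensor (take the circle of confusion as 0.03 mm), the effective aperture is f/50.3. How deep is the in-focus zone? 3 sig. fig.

At magnification m, DoF ≈ 2·N_eff·c/m² = 2 × 50.3 × 0.03 / 2.59² = 3.018 / 6.708 ≈ 0.45 mm.

0.450 mm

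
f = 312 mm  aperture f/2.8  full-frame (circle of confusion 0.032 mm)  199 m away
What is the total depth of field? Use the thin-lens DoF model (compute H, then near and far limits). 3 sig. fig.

Hyperfocal distance H = f²/(N·c) + f = 312²/(2.8 × 0.032) + 312 = 97344/0.0896 + 312 ≈ 1086740.6 mm ≈ 1087 m.
Near limit Dn = s·(H − f)/(H + s − 2f) = 199000 × (1086740.6 − 312) / (1086740.6 + 199000 − 2 × 312) = 199000 × 1086428.6 / 1285116.6 ≈ 168233 mm.
Far limit Df = s·(H − f)/(H − s) = 199000 × (1086740.6 − 312) / (1086740.6 − 199000) = 199000 × 1086428.6 / 887740.6 ≈ 243539 mm.
Depth of field = Df − Dn = 243539 − 168233 ≈ 75306 mm ≈ 75.3 m.

75.3 m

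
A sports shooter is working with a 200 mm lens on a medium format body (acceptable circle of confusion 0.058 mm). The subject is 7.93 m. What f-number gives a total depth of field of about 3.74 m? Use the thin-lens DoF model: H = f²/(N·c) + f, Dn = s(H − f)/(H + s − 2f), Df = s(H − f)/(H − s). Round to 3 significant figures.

Write h = H − f = f²/(N·c). The thin-lens limits are Dn = s·h/(h + (s−f)) and Df = s·h/(h − (s−f)), so DoF = Df − Dn = 2·s·(s−f)·h / (h² − (s−f)²).
That is a quadratic in h: DoF·h² − 2·s·(s−f)·h − DoF·(s−f)² = 0 ⇒ h = (s−f)·(s + √(s² + DoF²)) / DoF = 7730 × (7930 + √(7930² + 3740²)) / 3740 = 7730 × (7930 + 8767.70) / 3740 ≈ 34512 mm.
Then N = f²/(c·h) = 200² / (0.058 × 34512) = 40000 / 2001.7 ≈ 20.

f/20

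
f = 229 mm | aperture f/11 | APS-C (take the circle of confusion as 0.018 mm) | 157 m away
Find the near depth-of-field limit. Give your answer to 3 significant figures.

Hyperfocal distance H = f²/(N·c) + f = 229²/(11 × 0.018) + 229 = 52441/0.198 + 229 ≈ 265082.5 mm ≈ 265.1 m.
Near limit Dn = s·(H − f)/(H + s − 2f) = 157000 × (265082.5 − 229) / (265082.5 + 157000 − 2 × 229) = 157000 × 264853.5 / 421624.5 ≈ 98623 mm ≈ 98.6 m.

98.6 m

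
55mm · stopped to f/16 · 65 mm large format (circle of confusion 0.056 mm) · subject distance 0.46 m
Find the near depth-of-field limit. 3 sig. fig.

Hyperfocal distance H = f²/(N·c) + f = 55²/(16 × 0.056) + 55 = 3025/0.896 + 55 ≈ 3431.1 mm ≈ 3.431 m.
Near limit Dn = s·(H − f)/(H + s − 2f) = 460 × (3431.1 − 55) / (3431.1 + 460 − 2 × 55) = 460 × 3376.1 / 3781.1 ≈ 410.73 mm.

411 mm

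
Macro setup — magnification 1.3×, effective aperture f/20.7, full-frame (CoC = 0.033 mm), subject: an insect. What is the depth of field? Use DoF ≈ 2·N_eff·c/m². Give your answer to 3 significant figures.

0.808 mm

At magnification m, DoF ≈ 2·N_eff·c/m² = 2 × 20.7 × 0.033 / 1.3² = 1.366 / 1.69 ≈ 0.808 mm.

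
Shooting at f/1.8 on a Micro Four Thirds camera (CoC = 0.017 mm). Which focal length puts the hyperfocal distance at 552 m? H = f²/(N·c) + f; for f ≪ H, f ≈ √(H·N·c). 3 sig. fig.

130 mm

From H = f²/(N·c) + f, with f ≪ H: f ≈ √(H·N·c) = √(552000 × 1.8 × 0.017) = √16891 ≈ 130.0 mm.
The +f correction barely moves this — solving exactly, f² + N·c·f − N·c·H = 0 ⇒ f = (−N·c + √((N·c)² + 4·N·c·H))/2 = (−0.0306 + √67565)/2 ≈ 129.95 mm, so f ≈ 130 mm.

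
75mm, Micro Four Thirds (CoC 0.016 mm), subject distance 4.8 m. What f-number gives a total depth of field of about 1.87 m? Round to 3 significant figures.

Write h = H − f = f²/(N·c). The thin-lens limits are Dn = s·h/(h + (s−f)) and Df = s·h/(h − (s−f)), so DoF = Df − Dn = 2·s·(s−f)·h / (h² − (s−f)²).
That is a quadratic in h: DoF·h² − 2·s·(s−f)·h − DoF·(s−f)² = 0 ⇒ h = (s−f)·(s + √(s² + DoF²)) / DoF = 4725 × (4800 + √(4800² + 1870²)) / 1870 = 4725 × (4800 + 5151.40) / 1870 ≈ 25145 mm.
Then N = f²/(c·h) = 75² / (0.016 × 25145) = 5625 / 402.31 ≈ 14.

f/14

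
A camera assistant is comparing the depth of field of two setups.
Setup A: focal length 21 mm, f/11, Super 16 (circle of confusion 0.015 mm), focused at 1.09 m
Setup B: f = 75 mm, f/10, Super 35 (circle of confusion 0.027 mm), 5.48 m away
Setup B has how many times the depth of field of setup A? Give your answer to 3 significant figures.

Setup A: H = 21²/(11×0.015) + 21 ≈ 2693.7 mm; DoF = Df − Dn = 1816.6 − 778.6 ≈ 1038.0 mm.
Setup B: H = 75²/(10×0.027) + 75 ≈ 20908.3 mm; DoF = Df − Dn = 7399.8 − 4351.1 ≈ 3048.7 mm.
Ratio = 3048.7 / 1038.0 ≈ 2.94.

2.94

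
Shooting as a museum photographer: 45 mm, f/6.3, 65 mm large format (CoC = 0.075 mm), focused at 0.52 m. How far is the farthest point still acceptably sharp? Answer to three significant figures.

Hyperfocal distance H = f²/(N·c) + f = 45²/(6.3 × 0.075) + 45 = 2025/0.4725 + 45 ≈ 4330.7 mm ≈ 4.331 m.
Far limit Df = s·(H − f)/(H − s) = 520 × (4330.7 − 45) / (4330.7 − 520) = 520 × 4285.7 / 3810.7 ≈ 584.82 mm ≈ 0.585 m.

0.585 m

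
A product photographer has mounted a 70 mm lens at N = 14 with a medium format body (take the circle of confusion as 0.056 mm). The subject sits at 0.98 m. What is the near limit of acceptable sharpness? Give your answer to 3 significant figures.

Hyperfocal distance H = f²/(N·c) + f = 70²/(14 × 0.056) + 70 = 4900/0.784 + 70 ≈ 6320.0 mm ≈ 6.320 m.
Near limit Dn = s·(H − f)/(H + s − 2f) = 980 × (6320.0 − 70) / (6320.0 + 980 − 2 × 70) = 980 × 6250.0 / 7160.0 ≈ 855.45 mm ≈ 0.855 m.

0.855 m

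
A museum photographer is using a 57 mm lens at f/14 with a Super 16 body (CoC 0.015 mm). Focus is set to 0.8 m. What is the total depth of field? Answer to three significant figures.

Hyperfocal distance H = f²/(N·c) + f = 57²/(14 × 0.015) + 57 = 3249/0.21 + 57 ≈ 15528.4 mm ≈ 15.53 m.
Near limit Dn = s·(H − f)/(H + s − 2f) = 800 × (15528.4 − 57) / (15528.4 + 800 − 2 × 57) = 800 × 15471.4 / 16214.4 ≈ 763.341 mm.
Far limit Df = s·(H − f)/(H − s) = 800 × (15528.4 − 57) / (15528.4 − 800) = 800 × 15471.4 / 14728.4 ≈ 840.357 mm.
Depth of field = Df − Dn = 840.357 − 763.341 ≈ 77.016 mm.

77.0 mm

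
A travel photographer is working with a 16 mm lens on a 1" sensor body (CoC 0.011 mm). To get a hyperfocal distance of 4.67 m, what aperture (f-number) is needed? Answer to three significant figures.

f/5

Rearrange H = f²/(N·c) + f for N: N = f² / ((H − f)·c).
N = 16² / ((4670 − 16) × 0.011) = 256 / 51.19 ≈ 5.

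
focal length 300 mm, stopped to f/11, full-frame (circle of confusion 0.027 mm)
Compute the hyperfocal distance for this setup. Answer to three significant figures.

303 m

Hyperfocal distance H = f²/(N·c) + f = 300²/(11 × 0.027) + 300 = 90000/0.297 + 300 ≈ 303330.3 mm ≈ 303 m.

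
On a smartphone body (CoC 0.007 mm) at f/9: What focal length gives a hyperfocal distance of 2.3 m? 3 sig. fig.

From H = f²/(N·c) + f, with f ≪ H: f ≈ √(H·N·c) = √(2300 × 9 × 0.007) = √144.90 ≈ 12.04 mm.
The +f correction barely moves this — solving exactly, f² + N·c·f − N·c·H = 0 ⇒ f = (−N·c + √((N·c)² + 4·N·c·H))/2 = (−0.063 + √579.60)/2 ≈ 12.006 mm, so f ≈ 12.0 mm.

12.0 mm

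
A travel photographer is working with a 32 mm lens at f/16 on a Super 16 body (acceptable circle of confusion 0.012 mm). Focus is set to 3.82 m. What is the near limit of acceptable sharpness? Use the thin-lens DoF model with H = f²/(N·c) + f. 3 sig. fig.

Hyperfocal distance H = f²/(N·c) + f = 32²/(16 × 0.012) + 32 = 1024/0.192 + 32 ≈ 5365.3 mm ≈ 5.365 m.
Near limit Dn = s·(H − f)/(H + s − 2f) = 3820 × (5365.3 − 32) / (5365.3 + 3820 − 2 × 32) = 3820 × 5333.3 / 9121.3 ≈ 2233.6 mm ≈ 2.23 m.

2.23 m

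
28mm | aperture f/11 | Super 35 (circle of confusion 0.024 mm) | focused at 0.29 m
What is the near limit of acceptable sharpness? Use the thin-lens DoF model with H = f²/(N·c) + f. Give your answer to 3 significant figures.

266 mm

Hyperfocal distance H = f²/(N·c) + f = 28²/(11 × 0.024) + 28 = 784/0.264 + 28 ≈ 2997.7 mm ≈ 2.998 m.
Near limit Dn = s·(H − f)/(H + s − 2f) = 290 × (2997.7 − 28) / (2997.7 + 290 − 2 × 28) = 290 × 2969.7 / 3231.7 ≈ 266.49 mm.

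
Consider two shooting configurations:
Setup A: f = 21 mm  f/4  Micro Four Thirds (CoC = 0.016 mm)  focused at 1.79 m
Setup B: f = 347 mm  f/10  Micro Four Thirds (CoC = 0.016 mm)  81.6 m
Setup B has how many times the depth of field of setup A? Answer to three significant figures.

18.1

Setup A: H = 21²/(4×0.016) + 21 ≈ 6911.6 mm; DoF = Df − Dn = 2408.26 − 1424.34 ≈ 983.92 mm.
Setup B: H = 347²/(10×0.016) + 347 ≈ 752903.2 mm; DoF = Df − Dn = 91477 − 73648 ≈ 17829 mm.
Ratio = 17829 / 983.92 ≈ 18.1.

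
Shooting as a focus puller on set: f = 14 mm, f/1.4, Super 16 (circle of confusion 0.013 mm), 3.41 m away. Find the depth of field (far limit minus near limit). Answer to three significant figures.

2.39 m

Hyperfocal distance H = f²/(N·c) + f = 14²/(1.4 × 0.013) + 14 = 196/0.0182 + 14 ≈ 10783.2 mm ≈ 10.78 m.
Near limit Dn = s·(H − f)/(H + s − 2f) = 3410 × (10783.2 − 14) / (10783.2 + 3410 − 2 × 14) = 3410 × 10769.2 / 14165.2 ≈ 2592.5 mm.
Far limit Df = s·(H − f)/(H − s) = 3410 × (10783.2 − 14) / (10783.2 − 3410) = 3410 × 10769.2 / 7373.2 ≈ 4980.6 mm.
Depth of field = Df − Dn = 4980.6 − 2592.5 ≈ 2388.1 mm ≈ 2.39 m.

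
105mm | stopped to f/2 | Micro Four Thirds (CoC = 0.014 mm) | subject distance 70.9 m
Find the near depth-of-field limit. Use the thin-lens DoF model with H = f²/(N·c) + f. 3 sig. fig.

Hyperfocal distance H = f²/(N·c) + f = 105²/(2 × 0.014) + 105 = 11025/0.028 + 105 ≈ 393855.0 mm ≈ 393.9 m.
Near limit Dn = s·(H − f)/(H + s − 2f) = 70900 × (393855.0 − 105) / (393855.0 + 70900 − 2 × 105) = 70900 × 393750.0 / 464545.0 ≈ 60095 mm ≈ 60.1 m.

60.1 m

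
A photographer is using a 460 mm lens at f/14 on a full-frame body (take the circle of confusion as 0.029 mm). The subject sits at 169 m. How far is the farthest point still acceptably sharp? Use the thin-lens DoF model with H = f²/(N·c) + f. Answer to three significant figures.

250 m

Hyperfocal distance H = f²/(N·c) + f = 460²/(14 × 0.029) + 460 = 211600/0.406 + 460 ≈ 521642.3 mm ≈ 521.6 m.
Far limit Df = s·(H − f)/(H − s) = 169000 × (521642.3 − 460) / (521642.3 − 169000) = 169000 × 521182.3 / 352642.3 ≈ 249771 mm ≈ 250 m.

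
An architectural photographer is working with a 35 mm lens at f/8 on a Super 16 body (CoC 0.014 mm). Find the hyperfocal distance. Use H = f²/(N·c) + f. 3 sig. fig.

Hyperfocal distance H = f²/(N·c) + f = 35²/(8 × 0.014) + 35 = 1225/0.112 + 35 ≈ 10972.5 mm ≈ 11.0 m.

11.0 m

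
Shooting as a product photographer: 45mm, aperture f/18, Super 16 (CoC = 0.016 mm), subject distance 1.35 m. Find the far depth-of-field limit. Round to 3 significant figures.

1.66 m

Hyperfocal distance H = f²/(N·c) + f = 45²/(18 × 0.016) + 45 = 2025/0.288 + 45 ≈ 7076.2 mm ≈ 7.076 m.
Far limit Df = s·(H − f)/(H − s) = 1350 × (7076.2 − 45) / (7076.2 − 1350) = 1350 × 7031.2 / 5726.2 ≈ 1657.7 mm ≈ 1.66 m.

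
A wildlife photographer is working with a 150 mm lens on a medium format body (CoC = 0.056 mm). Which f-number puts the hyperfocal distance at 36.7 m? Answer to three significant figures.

f/11

Rearrange H = f²/(N·c) + f for N: N = f² / ((H − f)·c).
N = 150² / ((36700 − 150) × 0.056) = 22500 / 2047 ≈ 11.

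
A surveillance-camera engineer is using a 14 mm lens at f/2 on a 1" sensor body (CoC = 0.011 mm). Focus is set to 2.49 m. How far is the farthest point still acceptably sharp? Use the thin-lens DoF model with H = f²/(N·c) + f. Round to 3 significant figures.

Hyperfocal distance H = f²/(N·c) + f = 14²/(2 × 0.011) + 14 = 196/0.022 + 14 ≈ 8923.1 mm ≈ 8.923 m.
Far limit Df = s·(H − f)/(H − s) = 2490 × (8923.1 − 14) / (8923.1 − 2490) = 2490 × 8909.1 / 6433.1 ≈ 3448.4 mm ≈ 3.45 m.

3.45 m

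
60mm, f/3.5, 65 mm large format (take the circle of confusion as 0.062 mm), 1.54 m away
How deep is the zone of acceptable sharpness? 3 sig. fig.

277 mm

Hyperfocal distance H = f²/(N·c) + f = 60²/(3.5 × 0.062) + 60 = 3600/0.217 + 60 ≈ 16649.9 mm ≈ 16.65 m.
Near limit Dn = s·(H − f)/(H + s − 2f) = 1540 × (16649.9 − 60) / (16649.9 + 1540 − 2 × 60) = 1540 × 16589.9 / 18069.9 ≈ 1413.87 mm.
Far limit Df = s·(H − f)/(H − s) = 1540 × (16649.9 − 60) / (16649.9 − 1540) = 1540 × 16589.9 / 15109.9 ≈ 1690.84 mm.
Depth of field = Df − Dn = 1690.84 − 1413.87 ≈ 276.97 mm.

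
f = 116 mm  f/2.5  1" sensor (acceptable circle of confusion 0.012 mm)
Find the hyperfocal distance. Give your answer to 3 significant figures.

Hyperfocal distance H = f²/(N·c) + f = 116²/(2.5 × 0.012) + 116 = 13456/0.03 + 116 ≈ 448649.3 mm ≈ 449 m.

449 m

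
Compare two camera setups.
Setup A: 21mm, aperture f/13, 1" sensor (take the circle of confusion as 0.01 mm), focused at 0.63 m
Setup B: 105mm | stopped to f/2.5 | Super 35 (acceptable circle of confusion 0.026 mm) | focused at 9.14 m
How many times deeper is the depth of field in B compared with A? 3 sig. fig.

Setup A: H = 21²/(13×0.01) + 21 ≈ 3413.3 mm; DoF = Df − Dn = 767.85 − 534.11 ≈ 233.74 mm.
Setup B: H = 105²/(2.5×0.026) + 105 ≈ 169720.4 mm; DoF = Df − Dn = 9654.26 − 8677.76 ≈ 976.50 mm.
Ratio = 976.50 / 233.74 ≈ 4.18.

4.18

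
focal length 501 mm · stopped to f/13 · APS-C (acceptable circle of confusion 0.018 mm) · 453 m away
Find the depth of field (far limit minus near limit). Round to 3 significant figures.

Hyperfocal distance H = f²/(N·c) + f = 501²/(13 × 0.018) + 501 = 251001/0.234 + 501 ≈ 1073154.8 mm ≈ 1073 m.
Near limit Dn = s·(H − f)/(H + s − 2f) = 453000 × (1073154.8 − 501) / (1073154.8 + 453000 − 2 × 501) = 453000 × 1072653.8 / 1525152.8 ≈ 318599 mm.
Far limit Df = s·(H − f)/(H − s) = 453000 × (1073154.8 − 501) / (1073154.8 − 453000) = 453000 × 1072653.8 / 620154.8 ≈ 783534 mm.
Depth of field = Df − Dn = 783534 − 318599 ≈ 464935 mm ≈ 465 m.

465 m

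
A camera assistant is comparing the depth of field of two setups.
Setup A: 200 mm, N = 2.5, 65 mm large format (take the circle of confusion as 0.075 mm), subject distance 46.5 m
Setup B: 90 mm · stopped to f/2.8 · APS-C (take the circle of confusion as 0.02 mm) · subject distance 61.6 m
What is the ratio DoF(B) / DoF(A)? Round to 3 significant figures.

Setup A: H = 200²/(2.5×0.075) + 200 ≈ 213533.3 mm; DoF = Df − Dn = 59389 − 38208 ≈ 21181 mm.
Setup B: H = 90²/(2.8×0.02) + 90 ≈ 144732.9 mm; DoF = Df − Dn = 107178 − 43220 ≈ 63958 mm.
Ratio = 63958 / 21181 ≈ 3.02.

3.02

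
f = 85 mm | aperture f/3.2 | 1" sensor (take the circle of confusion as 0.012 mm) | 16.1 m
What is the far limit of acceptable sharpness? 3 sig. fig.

Hyperfocal distance H = f²/(N·c) + f = 85²/(3.2 × 0.012) + 85 = 7225/0.0384 + 85 ≈ 188236.0 mm ≈ 188.2 m.
Far limit Df = s·(H − f)/(H − s) = 16100 × (188236.0 − 85) / (188236.0 − 16100) = 16100 × 188151.0 / 172136.0 ≈ 17598 mm ≈ 17.6 m.

17.6 m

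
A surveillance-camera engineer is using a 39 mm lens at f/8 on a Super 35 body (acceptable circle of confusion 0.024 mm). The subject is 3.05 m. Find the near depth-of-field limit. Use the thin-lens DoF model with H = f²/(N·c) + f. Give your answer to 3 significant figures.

2.21 m

Hyperfocal distance H = f²/(N·c) + f = 39²/(8 × 0.024) + 39 = 1521/0.192 + 39 ≈ 7960.9 mm ≈ 7.961 m.
Near limit Dn = s·(H − f)/(H + s − 2f) = 3050 × (7960.9 − 39) / (7960.9 + 3050 − 2 × 39) = 3050 × 7921.9 / 10932.9 ≈ 2210.0 mm ≈ 2.21 m.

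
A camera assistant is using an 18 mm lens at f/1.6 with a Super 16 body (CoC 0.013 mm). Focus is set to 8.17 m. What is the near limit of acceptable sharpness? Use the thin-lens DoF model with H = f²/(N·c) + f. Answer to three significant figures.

Hyperfocal distance H = f²/(N·c) + f = 18²/(1.6 × 0.013) + 18 = 324/0.0208 + 18 ≈ 15594.9 mm ≈ 15.59 m.
Near limit Dn = s·(H − f)/(H + s − 2f) = 8170 × (15594.9 − 18) / (15594.9 + 8170 − 2 × 18) = 8170 × 15576.9 / 23728.9 ≈ 5363.2 mm ≈ 5.36 m.

5.36 m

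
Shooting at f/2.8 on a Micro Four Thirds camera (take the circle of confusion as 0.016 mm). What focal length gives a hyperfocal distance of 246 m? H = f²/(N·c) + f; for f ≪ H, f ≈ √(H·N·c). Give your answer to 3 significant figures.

From H = f²/(N·c) + f, with f ≪ H: f ≈ √(H·N·c) = √(246000 × 2.8 × 0.016) = √11021 ≈ 105.0 mm.
The +f correction barely moves this — solving exactly, f² + N·c·f − N·c·H = 0 ⇒ f = (−N·c + √((N·c)² + 4·N·c·H))/2 = (−0.0448 + √44083)/2 ≈ 104.96 mm, so f ≈ 105 mm.

105 mm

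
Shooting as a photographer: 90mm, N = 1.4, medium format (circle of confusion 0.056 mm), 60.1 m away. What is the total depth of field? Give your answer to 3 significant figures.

Hyperfocal distance H = f²/(N·c) + f = 90²/(1.4 × 0.056) + 90 = 8100/0.0784 + 90 ≈ 103406.3 mm ≈ 103.4 m.
Near limit Dn = s·(H − f)/(H + s − 2f) = 60100 × (103406.3 − 90) / (103406.3 + 60100 − 2 × 90) = 60100 × 103316.3 / 163326.3 ≈ 38018 mm.
Far limit Df = s·(H − f)/(H − s) = 60100 × (103406.3 − 90) / (103406.3 − 60100) = 60100 × 103316.3 / 43306.3 ≈ 143381 mm.
Depth of field = Df − Dn = 143381 − 38018 ≈ 105363 mm ≈ 105 m.

105 m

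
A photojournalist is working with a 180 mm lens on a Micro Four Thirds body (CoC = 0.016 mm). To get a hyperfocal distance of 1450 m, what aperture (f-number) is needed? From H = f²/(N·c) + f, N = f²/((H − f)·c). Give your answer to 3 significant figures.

Rearrange H = f²/(N·c) + f for N: N = f² / ((H − f)·c).
N = 180² / ((1450000 − 180) × 0.016) = 32400 / 23197 ≈ 1.40.

f/1.40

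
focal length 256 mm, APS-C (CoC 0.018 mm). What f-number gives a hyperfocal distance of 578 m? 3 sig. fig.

f/6.30

Rearrange H = f²/(N·c) + f for N: N = f² / ((H − f)·c).
N = 256² / ((578000 − 256) × 0.018) = 65536 / 10399 ≈ 6.30.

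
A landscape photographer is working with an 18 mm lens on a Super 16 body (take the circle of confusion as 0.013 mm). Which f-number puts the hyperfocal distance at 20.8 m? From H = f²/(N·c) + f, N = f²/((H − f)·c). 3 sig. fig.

f/1.20

Rearrange H = f²/(N·c) + f for N: N = f² / ((H − f)·c).
N = 18² / ((20800 − 18) × 0.013) = 324 / 270.2 ≈ 1.20.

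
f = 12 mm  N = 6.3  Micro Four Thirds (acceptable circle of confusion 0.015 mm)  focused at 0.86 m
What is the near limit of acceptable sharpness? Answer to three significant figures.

0.553 m

Hyperfocal distance H = f²/(N·c) + f = 12²/(6.3 × 0.015) + 12 = 144/0.0945 + 12 ≈ 1535.8 mm ≈ 1.536 m.
Near limit Dn = s·(H − f)/(H + s − 2f) = 860 × (1535.8 − 12) / (1535.8 + 860 − 2 × 12) = 860 × 1523.8 / 2371.8 ≈ 552.52 mm ≈ 0.553 m.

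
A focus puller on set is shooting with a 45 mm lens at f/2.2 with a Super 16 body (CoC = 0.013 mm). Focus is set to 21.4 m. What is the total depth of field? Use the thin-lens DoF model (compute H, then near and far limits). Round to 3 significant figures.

Hyperfocal distance H = f²/(N·c) + f = 45²/(2.2 × 0.013) + 45 = 2025/0.0286 + 45 ≈ 70849.2 mm ≈ 70.85 m.
Near limit Dn = s·(H − f)/(H + s − 2f) = 21400 × (70849.2 − 45) / (70849.2 + 21400 − 2 × 45) = 21400 × 70804.2 / 92159.2 ≈ 16441 mm.
Far limit Df = s·(H − f)/(H − s) = 21400 × (70849.2 − 45) / (70849.2 − 21400) = 21400 × 70804.2 / 49449.2 ≈ 30642 mm.
Depth of field = Df − Dn = 30642 − 16441 ≈ 14201 mm ≈ 14.2 m.

14.2 m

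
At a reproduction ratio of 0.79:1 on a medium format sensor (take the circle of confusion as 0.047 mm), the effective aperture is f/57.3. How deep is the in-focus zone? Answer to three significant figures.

At magnification m, DoF ≈ 2·N_eff·c/m² = 2 × 57.3 × 0.047 / 0.79² = 5.386 / 0.6241 ≈ 8.63 mm.

8.63 mm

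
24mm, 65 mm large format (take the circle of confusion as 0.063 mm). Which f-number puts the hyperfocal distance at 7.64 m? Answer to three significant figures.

f/1.20

Rearrange H = f²/(N·c) + f for N: N = f² / ((H − f)·c).
N = 24² / ((7640 − 24) × 0.063) = 576 / 479.8 ≈ 1.20.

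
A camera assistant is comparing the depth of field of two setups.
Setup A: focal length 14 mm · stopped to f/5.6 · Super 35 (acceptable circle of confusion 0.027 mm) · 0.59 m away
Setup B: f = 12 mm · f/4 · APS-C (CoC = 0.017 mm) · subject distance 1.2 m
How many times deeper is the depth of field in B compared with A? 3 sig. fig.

Setup A: H = 14²/(5.6×0.027) + 14 ≈ 1310.3 mm; DoF = Df − Dn = 1061.81 − 408.49 ≈ 653.32 mm.
Setup B: H = 12²/(4×0.017) + 12 ≈ 2129.6 mm; DoF = Df − Dn = 2733.5 − 768.7 ≈ 1964.8 mm.
Ratio = 1964.8 / 653.32 ≈ 3.01.

3.01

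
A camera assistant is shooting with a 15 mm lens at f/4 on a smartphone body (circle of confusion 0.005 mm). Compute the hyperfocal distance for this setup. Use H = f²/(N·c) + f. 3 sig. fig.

Hyperfocal distance H = f²/(N·c) + f = 15²/(4 × 0.005) + 15 = 225/0.02 + 15 ≈ 11265.0 mm ≈ 11.3 m.

11.3 m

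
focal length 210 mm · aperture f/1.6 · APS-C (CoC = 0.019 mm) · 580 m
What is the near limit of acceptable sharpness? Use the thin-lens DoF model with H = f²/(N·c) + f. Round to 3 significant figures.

Hyperfocal distance H = f²/(N·c) + f = 210²/(1.6 × 0.019) + 210 = 44100/0.0304 + 210 ≈ 1450867.9 mm ≈ 1451 m.
Near limit Dn = s·(H − f)/(H + s − 2f) = 580000 × (1450867.9 − 210) / (1450867.9 + 580000 − 2 × 210) = 580000 × 1450657.9 / 2030447.9 ≈ 414382 mm ≈ 414 m.

414 m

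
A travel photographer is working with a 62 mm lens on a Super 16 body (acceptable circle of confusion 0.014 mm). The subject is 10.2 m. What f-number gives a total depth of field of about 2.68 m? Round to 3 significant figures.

Write h = H − f = f²/(N·c). The thin-lens limits are Dn = s·h/(h + (s−f)) and Df = s·h/(h − (s−f)), so DoF = Df − Dn = 2·s·(s−f)·h / (h² − (s−f)²).
That is a quadratic in h: DoF·h² − 2·s·(s−f)·h − DoF·(s−f)² = 0 ⇒ h = (s−f)·(s + √(s² + DoF²)) / DoF = 10138 × (10200 + √(10200² + 2680²)) / 2680 = 10138 × (10200 + 10546.2) / 2680 ≈ 78479 mm.
Then N = f²/(c·h) = 62² / (0.014 × 78479) = 3844 / 1098.7 ≈ 3.50.

f/3.50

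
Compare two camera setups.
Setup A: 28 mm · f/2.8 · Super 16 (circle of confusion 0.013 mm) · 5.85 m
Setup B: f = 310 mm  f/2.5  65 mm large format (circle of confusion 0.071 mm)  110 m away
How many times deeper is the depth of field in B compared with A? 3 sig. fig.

13.6

Setup A: H = 28²/(2.8×0.013) + 28 ≈ 21566.5 mm; DoF = Df − Dn = 8017.1 − 4605.2 ≈ 3411.9 mm.
Setup B: H = 310²/(2.5×0.071) + 310 ≈ 541718.5 mm; DoF = Df − Dn = 137949 − 91468 ≈ 46481 mm.
Ratio = 46481 / 3411.9 ≈ 13.6.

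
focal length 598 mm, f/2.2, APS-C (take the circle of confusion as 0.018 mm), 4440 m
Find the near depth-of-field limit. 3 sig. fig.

2980 m

Hyperfocal distance H = f²/(N·c) + f = 598²/(2.2 × 0.018) + 598 = 357604/0.0396 + 598 ≈ 9031002.0 mm ≈ 9031 m.
Near limit Dn = s·(H − f)/(H + s − 2f) = 4440000 × (9031002.0 − 598) / (9031002.0 + 4440000 − 2 × 598) = 4440000 × 9030404.0 / 13469806.0 ≈ 2976657 mm ≈ 2980 m.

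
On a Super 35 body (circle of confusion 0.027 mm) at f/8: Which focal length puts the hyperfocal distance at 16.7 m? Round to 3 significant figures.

From H = f²/(N·c) + f, with f ≪ H: f ≈ √(H·N·c) = √(16700 × 8 × 0.027) = √3607.2 ≈ 60.06 mm.
Exact: f² + N·c·f − N·c·H = 0 ⇒ f = (−N·c + √((N·c)² + 4·N·c·H))/2 = (−0.216 + √14429)/2 ≈ 59.952 mm ≈ 60.0 mm.

60.0 mm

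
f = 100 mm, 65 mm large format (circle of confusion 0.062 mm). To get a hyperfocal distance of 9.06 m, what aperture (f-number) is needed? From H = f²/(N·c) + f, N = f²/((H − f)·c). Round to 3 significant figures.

f/18

Rearrange H = f²/(N·c) + f for N: N = f² / ((H − f)·c).
N = 100² / ((9060 − 100) × 0.062) = 10000 / 555.5 ≈ 18.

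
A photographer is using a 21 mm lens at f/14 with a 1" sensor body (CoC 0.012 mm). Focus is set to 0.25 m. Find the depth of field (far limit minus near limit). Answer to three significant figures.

44.0 mm

Hyperfocal distance H = f²/(N·c) + f = 21²/(14 × 0.012) + 21 = 441/0.168 + 21 ≈ 2646.0 mm ≈ 2.646 m.
Near limit Dn = s·(H − f)/(H + s − 2f) = 250 × (2646.0 − 21) / (2646.0 + 250 − 2 × 21) = 250 × 2625.0 / 2854.0 ≈ 229.940 mm.
Far limit Df = s·(H − f)/(H − s) = 250 × (2646.0 − 21) / (2646.0 − 250) = 250 × 2625.0 / 2396.0 ≈ 273.894 mm.
Depth of field = Df − Dn = 273.894 − 229.940 ≈ 43.954 mm.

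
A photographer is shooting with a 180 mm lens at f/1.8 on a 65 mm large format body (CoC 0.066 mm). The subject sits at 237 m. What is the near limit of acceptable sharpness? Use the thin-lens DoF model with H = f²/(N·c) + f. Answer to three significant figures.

127 m

Hyperfocal distance H = f²/(N·c) + f = 180²/(1.8 × 0.066) + 180 = 32400/0.1188 + 180 ≈ 272907.3 mm ≈ 272.9 m.
Near limit Dn = s·(H − f)/(H + s − 2f) = 237000 × (272907.3 − 180) / (272907.3 + 237000 − 2 × 180) = 237000 × 272727.3 / 509547.3 ≈ 126851 mm ≈ 127 m.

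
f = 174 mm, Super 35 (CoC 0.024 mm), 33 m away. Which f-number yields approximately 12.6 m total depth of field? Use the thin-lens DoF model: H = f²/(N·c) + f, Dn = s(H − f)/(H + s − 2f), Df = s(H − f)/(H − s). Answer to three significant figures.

f/7.09

Write h = H − f = f²/(N·c). The thin-lens limits are Dn = s·h/(h + (s−f)) and Df = s·h/(h − (s−f)), so DoF = Df − Dn = 2·s·(s−f)·h / (h² − (s−f)²).
That is a quadratic in h: DoF·h² − 2·s·(s−f)·h − DoF·(s−f)² = 0 ⇒ h = (s−f)·(s + √(s² + DoF²)) / DoF = 32826 × (33000 + √(33000² + 12600²)) / 12600 = 32826 × (33000 + 35323.6) / 12600 ≈ 177999 mm.
Then N = f²/(c·h) = 174² / (0.024 × 177999) = 30276 / 4272.0 ≈ 7.09.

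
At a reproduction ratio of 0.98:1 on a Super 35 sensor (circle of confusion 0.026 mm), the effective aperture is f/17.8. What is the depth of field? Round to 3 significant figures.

0.964 mm

At magnification m, DoF ≈ 2·N_eff·c/m² = 2 × 17.8 × 0.026 / 0.98² = 0.9256 / 0.9604 ≈ 0.964 mm.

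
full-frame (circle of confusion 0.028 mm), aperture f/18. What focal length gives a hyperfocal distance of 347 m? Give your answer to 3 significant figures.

From H = f²/(N·c) + f, with f ≪ H: f ≈ √(H·N·c) = √(347000 × 18 × 0.028) = √174888 ≈ 418.2 mm.
The +f correction barely moves this — solving exactly, f² + N·c·f − N·c·H = 0 ⇒ f = (−N·c + √((N·c)² + 4·N·c·H))/2 = (−0.504 + √699552)/2 ≈ 417.94 mm, so f ≈ 418 mm.

418 mm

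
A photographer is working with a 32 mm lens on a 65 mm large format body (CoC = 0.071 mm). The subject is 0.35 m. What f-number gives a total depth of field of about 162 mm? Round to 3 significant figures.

Write h = H − f = f²/(N·c). The thin-lens limits are Dn = s·h/(h + (s−f)) and Df = s·h/(h − (s−f)), so DoF = Df − Dn = 2·s·(s−f)·h / (h² − (s−f)²).
That is a quadratic in h: DoF·h² − 2·s·(s−f)·h − DoF·(s−f)² = 0 ⇒ h = (s−f)·(s + √(s² + DoF²)) / DoF = 318 × (350 + √(350² + 162²)) / 162 = 318 × (350 + 385.673) / 162 ≈ 1444.1 mm.
Then N = f²/(c·h) = 32² / (0.071 × 1444.1) = 1024 / 102.53 ≈ 9.99.

f/9.99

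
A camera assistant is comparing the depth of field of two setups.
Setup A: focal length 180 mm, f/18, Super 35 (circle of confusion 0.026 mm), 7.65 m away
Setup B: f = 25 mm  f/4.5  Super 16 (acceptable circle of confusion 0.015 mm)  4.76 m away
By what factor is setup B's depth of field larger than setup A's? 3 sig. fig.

Setup A: H = 180²/(18×0.026) + 180 ≈ 69410.8 mm; DoF = Df − Dn = 8575.3 − 6905.0 ≈ 1670.3 mm.
Setup B: H = 25²/(4.5×0.015) + 25 ≈ 9284.3 mm; DoF = Df − Dn = 9741.7 − 3149.4 ≈ 6592.3 mm.
Ratio = 6592.3 / 1670.3 ≈ 3.95.

3.95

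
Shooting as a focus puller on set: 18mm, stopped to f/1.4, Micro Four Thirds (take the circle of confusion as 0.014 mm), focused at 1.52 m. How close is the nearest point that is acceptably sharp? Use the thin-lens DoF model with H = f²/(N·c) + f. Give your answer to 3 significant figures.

Hyperfocal distance H = f²/(N·c) + f = 18²/(1.4 × 0.014) + 18 = 324/0.0196 + 18 ≈ 16548.6 mm ≈ 16.55 m.
Near limit Dn = s·(H − f)/(H + s − 2f) = 1520 × (16548.6 − 18) / (16548.6 + 1520 − 2 × 18) = 1520 × 16530.6 / 18032.6 ≈ 1393.4 mm ≈ 1.39 m.

1.39 m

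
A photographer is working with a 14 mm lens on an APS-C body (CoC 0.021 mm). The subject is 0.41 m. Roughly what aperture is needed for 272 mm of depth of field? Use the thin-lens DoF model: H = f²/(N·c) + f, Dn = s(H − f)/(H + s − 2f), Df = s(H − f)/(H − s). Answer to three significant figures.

f/7.11

Write h = H − f = f²/(N·c). The thin-lens limits are Dn = s·h/(h + (s−f)) and Df = s·h/(h − (s−f)), so DoF = Df − Dn = 2·s·(s−f)·h / (h² − (s−f)²).
That is a quadratic in h: DoF·h² − 2·s·(s−f)·h − DoF·(s−f)² = 0 ⇒ h = (s−f)·(s + √(s² + DoF²)) / DoF = 396 × (410 + √(410² + 272²)) / 272 = 396 × (410 + 492.020) / 272 ≈ 1313.2 mm.
Then N = f²/(c·h) = 14² / (0.021 × 1313.2) = 196 / 27.578 ≈ 7.11.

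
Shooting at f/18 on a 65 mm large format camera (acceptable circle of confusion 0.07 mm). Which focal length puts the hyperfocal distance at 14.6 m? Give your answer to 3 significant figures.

From H = f²/(N·c) + f, with f ≪ H: f ≈ √(H·N·c) = √(14600 × 18 × 0.07) = √18396 ≈ 135.6 mm.
Exact: f² + N·c·f − N·c·H = 0 ⇒ f = (−N·c + √((N·c)² + 4·N·c·H))/2 = (−1.26 + √73586)/2 ≈ 135.00 mm ≈ 135 mm.

135 mm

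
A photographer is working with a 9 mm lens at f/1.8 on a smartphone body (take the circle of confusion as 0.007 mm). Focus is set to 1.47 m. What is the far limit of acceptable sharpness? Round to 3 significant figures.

1.90 m

Hyperfocal distance H = f²/(N·c) + f = 9²/(1.8 × 0.007) + 9 = 81/0.0126 + 9 ≈ 6437.6 mm ≈ 6.438 m.
Far limit Df = s·(H − f)/(H − s) = 1470 × (6437.6 − 9) / (6437.6 − 1470) = 1470 × 6428.6 / 4967.6 ≈ 1902.3 mm ≈ 1.90 m.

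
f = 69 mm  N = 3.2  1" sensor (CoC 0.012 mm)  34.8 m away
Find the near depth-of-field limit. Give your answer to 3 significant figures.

Hyperfocal distance H = f²/(N·c) + f = 69²/(3.2 × 0.012) + 69 = 4761/0.0384 + 69 ≈ 124053.4 mm ≈ 124.1 m.
Near limit Dn = s·(H − f)/(H + s − 2f) = 34800 × (124053.4 − 69) / (124053.4 + 34800 − 2 × 69) = 34800 × 123984.4 / 158715.4 ≈ 27185 mm ≈ 27.2 m.

27.2 m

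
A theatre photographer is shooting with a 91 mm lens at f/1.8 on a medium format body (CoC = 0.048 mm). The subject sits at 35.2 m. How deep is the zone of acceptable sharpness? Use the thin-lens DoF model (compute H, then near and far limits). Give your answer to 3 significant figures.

29.8 m

Hyperfocal distance H = f²/(N·c) + f = 91²/(1.8 × 0.048) + 91 = 8281/0.0864 + 91 ≈ 95935.9 mm ≈ 95.94 m.
Near limit Dn = s·(H − f)/(H + s − 2f) = 35200 × (95935.9 − 91) / (95935.9 + 35200 − 2 × 91) = 35200 × 95844.9 / 130953.9 ≈ 25763 mm.
Far limit Df = s·(H − f)/(H − s) = 35200 × (95935.9 − 91) / (95935.9 − 35200) = 35200 × 95844.9 / 60735.9 ≈ 55548 mm.
Depth of field = Df − Dn = 55548 − 25763 ≈ 29785 mm ≈ 29.8 m.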